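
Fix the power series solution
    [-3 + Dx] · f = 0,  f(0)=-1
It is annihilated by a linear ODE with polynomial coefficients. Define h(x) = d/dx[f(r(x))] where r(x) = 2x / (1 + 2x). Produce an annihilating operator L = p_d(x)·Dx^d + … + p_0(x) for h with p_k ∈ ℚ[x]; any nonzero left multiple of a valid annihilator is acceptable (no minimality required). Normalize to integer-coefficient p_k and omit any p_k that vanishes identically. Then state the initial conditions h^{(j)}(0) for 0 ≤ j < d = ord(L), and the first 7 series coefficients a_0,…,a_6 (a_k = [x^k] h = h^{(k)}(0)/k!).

L = (2 - 8·x) + (-1 - 4·x - 4·x^2)·Dx  (order 1).
h: a_k = -6, -12, 36, -24, -84, 1656/5, -3288/5, …
ICs: h(0) = -6.

f: a_k = -1, -3, -9/2, -9/2, -27/8, -81/40, -81/80, …
Change of var in L_f (x↦r) gives L₀.
h₀' ⇒ L via d/dx closure of L₀.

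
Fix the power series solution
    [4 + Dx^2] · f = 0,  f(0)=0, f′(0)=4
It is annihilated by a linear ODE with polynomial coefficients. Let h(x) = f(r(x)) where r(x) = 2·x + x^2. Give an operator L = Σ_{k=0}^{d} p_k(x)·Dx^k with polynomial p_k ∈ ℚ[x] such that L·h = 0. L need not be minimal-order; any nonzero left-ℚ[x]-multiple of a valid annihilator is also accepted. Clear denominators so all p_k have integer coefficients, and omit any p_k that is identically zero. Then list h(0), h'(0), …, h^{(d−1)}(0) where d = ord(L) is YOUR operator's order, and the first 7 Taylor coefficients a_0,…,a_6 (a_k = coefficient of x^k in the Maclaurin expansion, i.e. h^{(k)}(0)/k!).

L = (16 + 48·x + 48·x^2 + 16·x^3) - Dx + (1 + x)·Dx^2  (order 2).
h: a_k = 0, 8, 4, -64/3, -32, 16/15, 40, …
ICs: h(0) = 0, h′(0) = 8.

f: a_k = 0, 4, 0, -8/3, 0, 8/15, 0, …
Change of var in L_f (x↦r) gives L₀.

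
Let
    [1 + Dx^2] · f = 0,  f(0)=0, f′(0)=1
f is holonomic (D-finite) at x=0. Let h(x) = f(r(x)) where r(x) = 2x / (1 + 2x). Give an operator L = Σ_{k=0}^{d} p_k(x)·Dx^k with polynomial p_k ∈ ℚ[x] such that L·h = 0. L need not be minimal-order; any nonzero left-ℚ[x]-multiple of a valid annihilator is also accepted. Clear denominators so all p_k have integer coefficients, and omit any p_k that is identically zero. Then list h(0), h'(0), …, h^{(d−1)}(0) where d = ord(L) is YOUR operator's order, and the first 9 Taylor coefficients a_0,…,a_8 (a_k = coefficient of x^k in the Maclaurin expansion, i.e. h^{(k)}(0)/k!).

L = 4 + (4 + 24·x + 48·x^2 + 32·x^3)·Dx + (1 + 8·x + 24·x^2 + 32·x^3 + 16·x^4)·Dx^2  (order 2).
h: a_k = 0, 2, -4, 20/3, -8, 4/15, 40, -55448/315, 25456/45, …
ICs: h(0) = 0, h′(0) = 2.

f: a_k = 0, 1, 0, -1/6, 0, 1/120, 0, -1/5040, 0, …
f∘r: x↦r, Dx↦Dx/r' in L_f ⇒ L₀.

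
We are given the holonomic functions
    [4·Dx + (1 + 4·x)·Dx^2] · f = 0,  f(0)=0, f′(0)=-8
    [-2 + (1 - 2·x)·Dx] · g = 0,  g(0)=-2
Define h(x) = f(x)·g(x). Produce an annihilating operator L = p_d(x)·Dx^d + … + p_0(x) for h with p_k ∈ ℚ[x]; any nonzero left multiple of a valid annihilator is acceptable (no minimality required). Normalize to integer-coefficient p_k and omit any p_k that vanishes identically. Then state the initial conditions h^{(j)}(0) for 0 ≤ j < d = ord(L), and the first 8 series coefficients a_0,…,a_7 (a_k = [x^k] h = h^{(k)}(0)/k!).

L = 8 + 24·x·Dx + (-1 - 2·x + 8·x^2)·Dx^2  (order 2).
h: a_k = 0, 16, 0, 256/3, -256/3, 9728/15, -7168/5, 227328/35, …
ICs: h(0) = 0, h′(0) = 16.

f: a_k = 0, -8, 16, -128/3, 128, -2048/5, 4096/3, -32768/7, …
g: a_k = -2, -4, -8, -16, -32, -64, -128, -256, …
Product ⇒ symmetric product L₀, ord ≤ 2.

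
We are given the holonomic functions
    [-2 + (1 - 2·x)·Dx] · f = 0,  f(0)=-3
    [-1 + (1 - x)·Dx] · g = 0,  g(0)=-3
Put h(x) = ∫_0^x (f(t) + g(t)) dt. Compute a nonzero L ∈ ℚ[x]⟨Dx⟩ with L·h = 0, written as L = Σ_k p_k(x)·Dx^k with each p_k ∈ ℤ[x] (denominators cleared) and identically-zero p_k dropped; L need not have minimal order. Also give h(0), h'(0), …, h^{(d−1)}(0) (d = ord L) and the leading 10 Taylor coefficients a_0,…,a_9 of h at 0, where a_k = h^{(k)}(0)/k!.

L = -4·Dx + (6 - 8·x)·Dx^2 + (-1 + 3·x - 2·x^2)·Dx^3  (order 3).
h: a_k = 0, -6, -9/2, -5, -27/4, -51/5, -33/2, -195/7, -387/8, -257/3, …
ICs: h(0) = 0, h′(0) = -6, h′′(0) = -9.

f: a_k = -3, -6, -12, -24, -48, -96, -192, -384, -768, -1536, …
g: a_k = -3, -3, -3, -3, -3, -3, -3, -3, -3, -3, …
h₀=f+g: left-lcm gives L₀, ord ≤ 2.
Integrate: L := L₀·Dx.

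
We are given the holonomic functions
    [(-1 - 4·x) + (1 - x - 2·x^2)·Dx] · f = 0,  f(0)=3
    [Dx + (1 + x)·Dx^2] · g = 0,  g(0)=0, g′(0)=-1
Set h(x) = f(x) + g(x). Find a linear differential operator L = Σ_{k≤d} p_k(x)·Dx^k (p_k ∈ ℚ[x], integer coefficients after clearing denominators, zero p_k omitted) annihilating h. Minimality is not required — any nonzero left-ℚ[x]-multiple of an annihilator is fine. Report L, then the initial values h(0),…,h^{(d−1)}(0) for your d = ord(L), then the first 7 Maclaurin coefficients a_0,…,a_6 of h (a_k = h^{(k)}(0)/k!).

L = (42 + 144·x + 144·x^2 + 96·x^3)·Dx + (28 + 172·x + 312·x^2 + 328·x^3 + 160·x^4)·Dx^2 + (-7 - 14·x + 5·x^2 + 56·x^3 + 76·x^4 + 32·x^5)·Dx^3  (order 3).
h: a_k = 3, 2, 19/2, 44/3, 133/4, 314/5, 775/6, …
ICs: h(0) = 3, h′(0) = 2, h′′(0) = 19.

f: a_k = 3, 3, 9, 15, 33, 63, 129, …
g: a_k = 0, -1, 1/2, -1/3, 1/4, -1/5, 1/6, …
h₀=f+g: left-lcm gives L₀, ord ≤ 3.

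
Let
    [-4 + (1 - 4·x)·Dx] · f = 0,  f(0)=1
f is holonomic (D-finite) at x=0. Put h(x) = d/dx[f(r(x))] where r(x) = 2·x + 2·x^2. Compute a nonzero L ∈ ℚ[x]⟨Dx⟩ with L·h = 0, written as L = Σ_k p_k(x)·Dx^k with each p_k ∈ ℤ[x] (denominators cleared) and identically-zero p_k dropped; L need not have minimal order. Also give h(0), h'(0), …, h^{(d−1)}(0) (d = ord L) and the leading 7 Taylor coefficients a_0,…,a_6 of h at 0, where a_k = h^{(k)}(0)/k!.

f: a_k = 1, 4, 16, 64, 256, 1024, 4096, …
Change of var in L_f (x↦r) gives L₀.
Differentiate: ansatz ord ≤ ord L₀ ⇒ L.
L = (18 + 48·x + 48·x^2) + (-1 + 6·x + 24·x^2 + 16·x^3)·Dx  (order 1).
h: a_k = 8, 144, 1920, 22784, 253440, 2706432, 28098560, …
ICs: h(0) = 8.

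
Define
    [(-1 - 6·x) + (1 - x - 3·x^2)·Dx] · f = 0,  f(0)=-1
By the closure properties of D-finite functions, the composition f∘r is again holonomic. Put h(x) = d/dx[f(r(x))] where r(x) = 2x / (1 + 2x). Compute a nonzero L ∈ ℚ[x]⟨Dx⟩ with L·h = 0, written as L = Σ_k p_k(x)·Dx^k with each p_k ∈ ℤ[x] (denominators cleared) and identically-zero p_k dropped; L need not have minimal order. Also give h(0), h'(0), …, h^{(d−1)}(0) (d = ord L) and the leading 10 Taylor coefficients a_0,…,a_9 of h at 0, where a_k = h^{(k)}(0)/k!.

L = (12 + 72·x + 576·x^2 + 672·x^3) + (-1 - 18·x - 48·x^2 + 136·x^3 + 336·x^4)·Dx  (order 1).
h: a_k = -2, -24, 0, -576, 1440, -13824, 56448, -350208, 1658880, -8939520, …
ICs: h(0) = -2.

f: a_k = -1, -1, -4, -7, -19, -40, -97, -217, -508, -1159, …
Substitute x→r, Dx→(1/r')Dx; clear ⇒ L₀.
Derive L from L₀ (diff closure).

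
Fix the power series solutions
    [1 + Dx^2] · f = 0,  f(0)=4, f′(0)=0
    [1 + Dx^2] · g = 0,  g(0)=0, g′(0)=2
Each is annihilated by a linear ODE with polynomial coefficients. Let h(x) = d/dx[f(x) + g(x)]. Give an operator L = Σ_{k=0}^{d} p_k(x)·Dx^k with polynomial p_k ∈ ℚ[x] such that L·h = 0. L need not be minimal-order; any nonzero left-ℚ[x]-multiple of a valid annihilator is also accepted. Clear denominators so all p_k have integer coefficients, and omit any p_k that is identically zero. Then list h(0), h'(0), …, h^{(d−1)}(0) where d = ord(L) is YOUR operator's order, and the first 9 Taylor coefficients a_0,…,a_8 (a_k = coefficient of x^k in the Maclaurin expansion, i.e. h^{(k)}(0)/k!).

f: a_k = 4, 0, -2, 0, 1/6, 0, -1/180, 0, 1/10080, …
g: a_k = 0, 2, 0, -1/3, 0, 1/60, 0, -1/2520, 0, …
f+g: L₀ = lclm(L_f,L_g), ord ≤ 2+2.
Differentiate: ansatz ord ≤ ord L₀ ⇒ L.
L = 1 + Dx^2  (order 2).
h: a_k = 2, -4, -1, 2/3, 1/12, -1/30, -1/360, 1/1260, 1/20160, …
ICs: h(0) = 2, h′(0) = -4.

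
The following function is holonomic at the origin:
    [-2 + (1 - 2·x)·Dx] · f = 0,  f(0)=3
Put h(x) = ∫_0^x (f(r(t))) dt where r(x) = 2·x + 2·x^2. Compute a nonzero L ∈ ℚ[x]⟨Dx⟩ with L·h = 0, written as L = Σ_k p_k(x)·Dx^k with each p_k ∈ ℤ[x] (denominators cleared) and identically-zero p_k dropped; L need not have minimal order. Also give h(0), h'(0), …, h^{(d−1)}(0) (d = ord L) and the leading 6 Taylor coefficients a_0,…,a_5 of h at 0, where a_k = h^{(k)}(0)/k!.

f: a_k = 3, 6, 12, 24, 48, 96, …
L₀ from L_f via x↦r, Dx↦r'^{-1}Dx.
Integrate: L := L₀·Dx.
L = (4 + 8·x)·Dx + (-1 + 4·x + 4·x^2)·Dx^2  (order 2).
h: a_k = 0, 3, 6, 20, 72, 1392/5, …
ICs: h(0) = 0, h′(0) = 3.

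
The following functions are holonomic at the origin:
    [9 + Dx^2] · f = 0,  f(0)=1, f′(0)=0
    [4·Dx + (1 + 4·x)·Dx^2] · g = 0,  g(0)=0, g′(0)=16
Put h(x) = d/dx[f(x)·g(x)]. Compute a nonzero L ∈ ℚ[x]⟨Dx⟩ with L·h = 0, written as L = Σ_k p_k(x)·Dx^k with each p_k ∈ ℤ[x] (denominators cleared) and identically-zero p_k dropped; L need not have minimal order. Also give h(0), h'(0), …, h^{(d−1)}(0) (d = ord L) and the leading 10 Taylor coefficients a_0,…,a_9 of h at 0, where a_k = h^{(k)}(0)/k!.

L = (-153603 - 635688·x - 3184272·x^2 - 4292352·x^3 + 12503808·x^4 + 40310784·x^5 + 26873856·x^6) + (-47736 - 304992·x - 311040·x^2 + 2073600·x^3 + 7464960·x^4 + 5971968·x^5)·Dx + (-19110 - 88272·x - 352800·x^2 + 41472·x^3 + 3773952·x^4 + 8957952·x^5 + 5971968·x^6)·Dx^2 + (-5304 - 33888·x - 34560·x^2 + 230400·x^3 + 829440·x^4 + 663552·x^5)·Dx^3 + (-227 - 1960·x + 112·x^2 + 57600·x^3 + 264960·x^4 + 497664·x^5 + 331776·x^6)·Dx^4  (order 4).
h: a_k = 16, -64, 40, -448, 2446, -10120, 208169/5, -852464/5, 194189089/280, -39331097/14, …
ICs: h(0) = 16, h′(0) = -64, h′′(0) = 80, h′′′(0) = -2688.

f: a_k = 1, 0, -9/2, 0, 27/8, 0, -81/80, 0, 729/4480, 0, …
g: a_k = 0, 16, -32, 256/3, -256, 4096/5, -8192/3, 65536/7, -32768, 1048576/9, …
f·g: L₀ = L_f ⊗_s L_g, ord ≤ 2·2.
h=h₀': d/dx-closure on L₀ ⇒ L.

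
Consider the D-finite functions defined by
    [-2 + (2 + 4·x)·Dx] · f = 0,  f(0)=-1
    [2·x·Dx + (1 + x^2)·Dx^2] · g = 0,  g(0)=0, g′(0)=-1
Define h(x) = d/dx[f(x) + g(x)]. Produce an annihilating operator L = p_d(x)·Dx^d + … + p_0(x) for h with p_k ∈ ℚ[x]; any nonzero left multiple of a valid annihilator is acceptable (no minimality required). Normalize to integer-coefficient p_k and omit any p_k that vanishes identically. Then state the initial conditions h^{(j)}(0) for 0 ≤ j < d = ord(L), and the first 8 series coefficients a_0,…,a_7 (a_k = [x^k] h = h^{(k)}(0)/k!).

f: a_k = -1, -1, 1/2, -1/2, 5/8, -7/8, 21/16, -33/16, …
g: a_k = 0, -1, 0, 1/3, 0, -1/5, 0, 1/7, …
h₀=f+g: left-lcm gives L₀, ord ≤ 3.
Differentiate: ansatz ord ≤ ord L₀ ⇒ L.
L = (-2 - 10·x + 6·x^2 + 6·x^3) + (-5 - 8·x - 8·x^2 + 24·x^3 + 21·x^4)·Dx + (-1 + 6·x^2 + 6·x^3 + 7·x^4 + 6·x^5)·Dx^2  (order 2).
h: a_k = -2, 1, -1/2, 5/2, -43/8, 63/8, -215/16, 429/16, …
ICs: h(0) = -2, h′(0) = 1.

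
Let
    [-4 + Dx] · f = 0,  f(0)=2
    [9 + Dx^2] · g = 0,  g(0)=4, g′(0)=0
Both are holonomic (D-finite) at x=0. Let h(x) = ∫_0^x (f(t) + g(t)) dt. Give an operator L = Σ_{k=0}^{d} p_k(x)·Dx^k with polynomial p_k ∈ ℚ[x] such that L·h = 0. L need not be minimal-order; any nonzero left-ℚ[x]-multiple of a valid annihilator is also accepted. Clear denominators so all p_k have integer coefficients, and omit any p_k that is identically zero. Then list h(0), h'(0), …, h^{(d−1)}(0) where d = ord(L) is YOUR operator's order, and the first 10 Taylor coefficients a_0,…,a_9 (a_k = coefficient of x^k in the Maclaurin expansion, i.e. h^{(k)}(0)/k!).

L = -36·Dx + 9·Dx^2 - 4·Dx^3 + Dx^4  (order 4).
h: a_k = 0, 6, 4, -2/3, 16/3, 209/30, 128/45, 1319/1260, 256/315, 39329/90720, …
ICs: h(0) = 0, h′(0) = 6, h′′(0) = 8, h′′′(0) = -4.

f: a_k = 2, 8, 16, 64/3, 64/3, 256/15, 512/45, 2048/315, 1024/315, 4096/2835, …
g: a_k = 4, 0, -18, 0, 27/2, 0, -81/20, 0, 729/1120, 0, …
f+g: L₀ = lclm(L_f,L_g), ord ≤ 1+2.
Integrate: L := L₀·Dx.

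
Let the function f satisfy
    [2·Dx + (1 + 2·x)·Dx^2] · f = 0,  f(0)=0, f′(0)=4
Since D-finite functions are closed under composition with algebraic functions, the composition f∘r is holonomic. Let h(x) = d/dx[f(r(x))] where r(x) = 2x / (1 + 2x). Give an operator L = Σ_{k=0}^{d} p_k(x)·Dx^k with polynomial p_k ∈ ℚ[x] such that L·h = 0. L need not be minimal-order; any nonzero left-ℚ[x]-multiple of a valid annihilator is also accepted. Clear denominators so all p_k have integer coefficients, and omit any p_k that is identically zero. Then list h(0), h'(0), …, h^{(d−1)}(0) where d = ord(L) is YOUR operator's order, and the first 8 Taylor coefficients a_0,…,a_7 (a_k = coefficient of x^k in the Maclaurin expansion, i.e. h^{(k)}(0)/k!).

L = (8 + 24·x) + (1 + 8·x + 12·x^2)·Dx  (order 1).
h: a_k = 8, -64, 416, -2560, 15488, -93184, 559616, -3358720, …
ICs: h(0) = 8.

f: a_k = 0, 4, -4, 16/3, -8, 64/5, -64/3, 256/7, …
Change of var in L_f (x↦r) gives L₀.
h=h₀': d/dx-closure on L₀ ⇒ L.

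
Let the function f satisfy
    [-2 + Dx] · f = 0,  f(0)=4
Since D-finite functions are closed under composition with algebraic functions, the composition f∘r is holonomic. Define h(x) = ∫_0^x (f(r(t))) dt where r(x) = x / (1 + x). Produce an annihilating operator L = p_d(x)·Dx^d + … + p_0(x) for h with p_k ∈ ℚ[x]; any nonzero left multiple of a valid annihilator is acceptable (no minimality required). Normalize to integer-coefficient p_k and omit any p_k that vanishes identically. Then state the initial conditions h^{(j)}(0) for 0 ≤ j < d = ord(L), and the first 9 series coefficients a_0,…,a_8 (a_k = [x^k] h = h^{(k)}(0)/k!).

L = -2·Dx + (1 + 2·x + x^2)·Dx^2  (order 2).
h: a_k = 0, 4, 4, 0, -2/3, 8/15, -4/15, 16/315, 5/63, …
ICs: h(0) = 0, h′(0) = 4.

f: a_k = 4, 8, 8, 16/3, 8/3, 16/15, 16/45, 32/315, 8/315, …
Substitute x→r, Dx→(1/r')Dx; clear ⇒ L₀.
h=∫h₀ ⇒ L = L₀·Dx.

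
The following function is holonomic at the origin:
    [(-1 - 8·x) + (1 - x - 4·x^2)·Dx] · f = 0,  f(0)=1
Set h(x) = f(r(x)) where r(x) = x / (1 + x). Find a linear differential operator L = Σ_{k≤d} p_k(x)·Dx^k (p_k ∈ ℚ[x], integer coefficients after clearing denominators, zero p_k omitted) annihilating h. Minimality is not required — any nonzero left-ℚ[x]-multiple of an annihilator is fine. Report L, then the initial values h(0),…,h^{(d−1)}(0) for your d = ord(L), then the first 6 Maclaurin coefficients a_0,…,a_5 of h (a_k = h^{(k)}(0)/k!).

L = (1 + 9·x) + (-1 - 2·x + 3·x^2 + 4·x^3)·Dx  (order 1).
h: a_k = 1, 1, 4, 0, 16, -16, …
ICs: h(0) = 1.

f: a_k = 1, 1, 5, 9, 29, 65, …
L₀ from L_f via x↦r, Dx↦r'^{-1}Dx.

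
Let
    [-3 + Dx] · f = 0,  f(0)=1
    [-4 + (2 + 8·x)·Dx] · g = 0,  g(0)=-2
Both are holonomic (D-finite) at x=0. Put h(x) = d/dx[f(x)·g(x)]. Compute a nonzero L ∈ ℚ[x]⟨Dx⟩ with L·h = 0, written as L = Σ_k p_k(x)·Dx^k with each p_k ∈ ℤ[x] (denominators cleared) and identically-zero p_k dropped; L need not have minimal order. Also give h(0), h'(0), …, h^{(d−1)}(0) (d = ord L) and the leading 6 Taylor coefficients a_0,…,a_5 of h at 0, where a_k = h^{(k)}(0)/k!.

L = (17 + 120·x + 144·x^2) + (-5 - 32·x - 48·x^2)·Dx  (order 1).
h: a_k = -10, -34, -69, -43, -631/4, 1377/4, …
ICs: h(0) = -10.

f: a_k = 1, 3, 9/2, 9/2, 27/8, 81/40, …
g: a_k = -2, -4, 4, -8, 20, -56, …
Product ⇒ symmetric product L₀, ord ≤ 1.
h=h₀': d/dx-closure on L₀ ⇒ L.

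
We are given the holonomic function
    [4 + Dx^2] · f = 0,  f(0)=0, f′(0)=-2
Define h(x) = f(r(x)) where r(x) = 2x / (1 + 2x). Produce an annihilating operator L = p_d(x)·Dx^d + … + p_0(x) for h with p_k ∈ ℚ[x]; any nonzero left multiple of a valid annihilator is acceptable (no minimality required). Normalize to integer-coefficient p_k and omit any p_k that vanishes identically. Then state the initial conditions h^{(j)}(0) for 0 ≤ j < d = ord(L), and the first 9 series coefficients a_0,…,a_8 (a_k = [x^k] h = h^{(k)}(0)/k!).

L = 16 + (4 + 24·x + 48·x^2 + 32·x^3)·Dx + (1 + 8·x + 24·x^2 + 32·x^3 + 16·x^4)·Dx^2  (order 2).
h: a_k = 0, -4, 8, -16/3, -32, 2752/15, -640, 565504/315, -194048/45, …
ICs: h(0) = 0, h′(0) = -4.

f: a_k = 0, -2, 0, 4/3, 0, -4/15, 0, 8/315, 0, …
f∘r: x↦r, Dx↦Dx/r' in L_f ⇒ L₀.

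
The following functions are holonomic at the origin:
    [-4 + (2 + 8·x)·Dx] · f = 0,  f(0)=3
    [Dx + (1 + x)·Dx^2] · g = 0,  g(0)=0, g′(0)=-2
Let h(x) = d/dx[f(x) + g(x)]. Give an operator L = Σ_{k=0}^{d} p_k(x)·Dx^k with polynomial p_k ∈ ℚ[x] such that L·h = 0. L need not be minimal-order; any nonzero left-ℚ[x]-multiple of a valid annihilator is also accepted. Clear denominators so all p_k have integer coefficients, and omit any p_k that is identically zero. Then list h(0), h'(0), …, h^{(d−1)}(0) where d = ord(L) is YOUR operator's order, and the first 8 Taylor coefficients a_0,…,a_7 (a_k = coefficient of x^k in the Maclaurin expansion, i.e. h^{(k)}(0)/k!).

f: a_k = 3, 6, -6, 12, -30, 84, -252, 792, …
g: a_k = 0, -2, 1, -2/3, 1/2, -2/5, 1/3, -2/7, …
L₀ := lclm(L_f,L_g); ord L₀ ≤ 1+2.
h=h₀': d/dx-closure on L₀ ⇒ L.
L = (-8 + 4·x) + (-10 - 8·x + 20·x^2)·Dx + (-1 - 3·x + 6·x^2 + 8·x^3)·Dx^2  (order 2).
h: a_k = 4, -10, 34, -118, 418, -1510, 5542, -20590, …
ICs: h(0) = 4, h′(0) = -10.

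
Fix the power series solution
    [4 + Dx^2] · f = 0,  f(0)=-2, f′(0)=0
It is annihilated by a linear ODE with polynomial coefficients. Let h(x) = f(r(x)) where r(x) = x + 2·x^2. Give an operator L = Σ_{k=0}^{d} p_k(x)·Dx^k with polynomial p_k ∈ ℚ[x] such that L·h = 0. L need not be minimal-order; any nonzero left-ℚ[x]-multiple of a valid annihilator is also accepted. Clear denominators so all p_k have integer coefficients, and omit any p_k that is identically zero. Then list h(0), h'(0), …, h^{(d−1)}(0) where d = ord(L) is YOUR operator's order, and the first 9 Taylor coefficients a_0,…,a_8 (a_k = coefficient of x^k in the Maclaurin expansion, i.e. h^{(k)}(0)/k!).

f: a_k = -2, 0, 4, 0, -4/3, 0, 8/45, 0, -4/315, …
h₀=f(r): pull back L_f along r ⇒ L₀.
L = (4 + 48·x + 192·x^2 + 256·x^3) - 4·Dx + (1 + 4·x)·Dx^2  (order 2).
h: a_k = -2, 0, 4, 16, 44/3, -32/3, -1432/45, -608/15, -3364/315, …
ICs: h(0) = -2, h′(0) = 0.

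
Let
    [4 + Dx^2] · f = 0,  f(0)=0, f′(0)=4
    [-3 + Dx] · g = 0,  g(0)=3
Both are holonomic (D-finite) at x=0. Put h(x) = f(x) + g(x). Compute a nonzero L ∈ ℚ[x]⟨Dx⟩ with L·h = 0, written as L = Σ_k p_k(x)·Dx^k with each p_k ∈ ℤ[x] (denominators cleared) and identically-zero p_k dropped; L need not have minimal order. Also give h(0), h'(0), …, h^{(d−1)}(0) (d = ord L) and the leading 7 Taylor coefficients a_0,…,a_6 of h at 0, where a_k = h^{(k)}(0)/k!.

f: a_k = 0, 4, 0, -8/3, 0, 8/15, 0, …
g: a_k = 3, 9, 27/2, 27/2, 81/8, 243/40, 243/80, …
h₀=f+g: left-lcm gives L₀, ord ≤ 3.
L = -12 + 4·Dx - 3·Dx^2 + Dx^3  (order 3).
h: a_k = 3, 13, 27/2, 65/6, 81/8, 793/120, 243/80, …
ICs: h(0) = 3, h′(0) = 13, h′′(0) = 27.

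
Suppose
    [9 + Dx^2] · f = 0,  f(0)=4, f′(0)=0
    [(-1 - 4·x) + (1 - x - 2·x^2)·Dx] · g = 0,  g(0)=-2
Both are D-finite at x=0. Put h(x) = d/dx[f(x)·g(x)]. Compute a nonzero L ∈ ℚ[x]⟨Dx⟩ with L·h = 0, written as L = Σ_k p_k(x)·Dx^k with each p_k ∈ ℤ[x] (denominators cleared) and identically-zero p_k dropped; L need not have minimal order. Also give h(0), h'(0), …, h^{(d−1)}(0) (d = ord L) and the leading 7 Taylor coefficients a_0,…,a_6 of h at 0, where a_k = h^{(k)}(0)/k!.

f: a_k = 4, 0, -18, 0, 27/2, 0, -81/20, …
g: a_k = -2, -2, -6, -10, -22, -42, -86, …
Product ⇒ symmetric product L₀, ord ≤ 2.
Derive L from L₀ (diff closure).
L = (-33 - 162·x - 243·x^2 + 324·x^3 + 324·x^4) + (-6 - 6·x + 108·x^2 + 144·x^3)·Dx + (5 - 14·x - 19·x^2 + 36·x^3 + 36·x^4)·Dx^2  (order 2).
h: a_k = -8, 24, -12, -28, -75, -627/5, -3563/10, …
ICs: h(0) = -8, h′(0) = 24.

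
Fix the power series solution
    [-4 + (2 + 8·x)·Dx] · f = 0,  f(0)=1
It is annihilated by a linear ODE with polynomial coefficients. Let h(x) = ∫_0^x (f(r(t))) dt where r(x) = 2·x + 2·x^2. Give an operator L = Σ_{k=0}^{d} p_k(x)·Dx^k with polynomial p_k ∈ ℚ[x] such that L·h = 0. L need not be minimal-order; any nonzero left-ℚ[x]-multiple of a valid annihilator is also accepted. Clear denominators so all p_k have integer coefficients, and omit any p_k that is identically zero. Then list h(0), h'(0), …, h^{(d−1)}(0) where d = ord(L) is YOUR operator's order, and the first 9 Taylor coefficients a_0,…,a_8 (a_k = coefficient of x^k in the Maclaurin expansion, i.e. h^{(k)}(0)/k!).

f: a_k = 1, 2, -2, 4, -10, 28, -84, 264, -858, …
h₀=f(r): pull back L_f along r ⇒ L₀.
Integrate: L := L₀·Dx.
L = (-4 - 8·x)·Dx + (1 + 8·x + 8·x^2)·Dx^2  (order 2).
h: a_k = 0, 1, 2, -4/3, 4, -72/5, 176/3, -1824/7, 1232, …
ICs: h(0) = 0, h′(0) = 1.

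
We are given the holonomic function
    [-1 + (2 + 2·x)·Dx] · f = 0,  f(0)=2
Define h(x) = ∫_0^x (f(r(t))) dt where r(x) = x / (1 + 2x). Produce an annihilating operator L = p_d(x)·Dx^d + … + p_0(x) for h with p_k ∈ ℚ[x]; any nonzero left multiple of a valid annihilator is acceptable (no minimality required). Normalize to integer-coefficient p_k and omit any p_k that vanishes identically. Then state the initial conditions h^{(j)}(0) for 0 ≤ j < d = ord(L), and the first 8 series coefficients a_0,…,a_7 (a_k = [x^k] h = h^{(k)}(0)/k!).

f: a_k = 2, 1, -1/4, 1/8, -5/64, 7/128, -21/512, 33/1024, …
Substitute x→r, Dx→(1/r')Dx; clear ⇒ L₀.
∫: right-multiply L₀ by Dx.
L = -Dx + (2 + 10·x + 12·x^2)·Dx^2  (order 2).
h: a_k = 0, 2, 1/2, -3/4, 41/32, -757/320, 1181/256, -33645/3584, …
ICs: h(0) = 0, h′(0) = 2.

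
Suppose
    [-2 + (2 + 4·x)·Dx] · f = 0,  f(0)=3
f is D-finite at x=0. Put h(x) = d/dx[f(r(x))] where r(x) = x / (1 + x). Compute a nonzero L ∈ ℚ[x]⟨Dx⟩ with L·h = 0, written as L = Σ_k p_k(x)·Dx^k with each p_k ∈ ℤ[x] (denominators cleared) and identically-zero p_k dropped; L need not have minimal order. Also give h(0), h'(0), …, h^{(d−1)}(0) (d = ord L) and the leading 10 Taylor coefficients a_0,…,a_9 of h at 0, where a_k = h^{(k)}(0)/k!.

L = (-3 - 6·x) + (-1 - 4·x - 3·x^2)·Dx  (order 1).
h: a_k = 3, -9, 45/2, -111/2, 1125/8, -2943/8, 15813/16, -43335/16, 963873/128, -2708355/128, …
ICs: h(0) = 3.

f: a_k = 3, 3, -3/2, 3/2, -15/8, 21/8, -63/16, 99/16, -1287/128, 2145/128, …
Change of var in L_f (x↦r) gives L₀.
Differentiate: ansatz ord ≤ ord L₀ ⇒ L.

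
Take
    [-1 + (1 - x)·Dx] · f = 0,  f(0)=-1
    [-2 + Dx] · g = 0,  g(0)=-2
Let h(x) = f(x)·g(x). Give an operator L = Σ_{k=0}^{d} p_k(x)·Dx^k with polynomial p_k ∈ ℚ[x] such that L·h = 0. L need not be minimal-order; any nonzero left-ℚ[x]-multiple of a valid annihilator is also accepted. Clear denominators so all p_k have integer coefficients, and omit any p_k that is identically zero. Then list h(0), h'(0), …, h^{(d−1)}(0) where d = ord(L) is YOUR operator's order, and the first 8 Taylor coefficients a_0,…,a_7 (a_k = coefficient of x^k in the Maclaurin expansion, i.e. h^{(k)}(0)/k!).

f: a_k = -1, -1, -1, -1, -1, -1, -1, -1, …
g: a_k = -2, -4, -4, -8/3, -4/3, -8/15, -8/45, -16/315, …
Sym-product of L_f,L_g gives L₀ (≤ ord 1).
L = (3 - 2·x) + (-1 + x)·Dx  (order 1).
h: a_k = 2, 6, 10, 38/3, 14, 218/15, 662/45, 310/21, …
ICs: h(0) = 2.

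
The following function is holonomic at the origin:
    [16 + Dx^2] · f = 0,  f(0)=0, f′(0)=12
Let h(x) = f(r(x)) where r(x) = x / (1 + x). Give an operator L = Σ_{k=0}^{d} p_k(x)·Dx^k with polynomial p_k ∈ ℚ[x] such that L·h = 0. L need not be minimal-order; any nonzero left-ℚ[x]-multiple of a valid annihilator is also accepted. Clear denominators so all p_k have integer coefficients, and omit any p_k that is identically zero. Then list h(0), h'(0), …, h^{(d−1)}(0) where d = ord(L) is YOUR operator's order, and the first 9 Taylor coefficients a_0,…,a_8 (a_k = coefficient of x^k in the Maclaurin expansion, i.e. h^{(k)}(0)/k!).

L = 16 + (2 + 6·x + 6·x^2 + 2·x^3)·Dx + (1 + 4·x + 6·x^2 + 4·x^3 + x^4)·Dx^2  (order 2).
h: a_k = 0, 12, -12, -20, 84, -772/5, 180, -9844/105, -2516/15, …
ICs: h(0) = 0, h′(0) = 12.

f: a_k = 0, 12, 0, -32, 0, 128/5, 0, -1024/105, 0, …
Change of var in L_f (x↦r) gives L₀.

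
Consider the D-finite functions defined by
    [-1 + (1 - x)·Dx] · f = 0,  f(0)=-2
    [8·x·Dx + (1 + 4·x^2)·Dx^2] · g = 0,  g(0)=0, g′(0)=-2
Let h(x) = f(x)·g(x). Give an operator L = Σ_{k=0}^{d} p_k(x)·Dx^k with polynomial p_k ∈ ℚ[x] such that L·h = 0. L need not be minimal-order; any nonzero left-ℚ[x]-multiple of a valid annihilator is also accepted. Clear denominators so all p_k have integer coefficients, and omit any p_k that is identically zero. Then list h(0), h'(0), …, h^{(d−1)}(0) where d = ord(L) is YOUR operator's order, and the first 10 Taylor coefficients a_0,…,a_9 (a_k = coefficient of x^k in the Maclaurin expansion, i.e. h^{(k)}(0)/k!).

f: a_k = -2, -2, -2, -2, -2, -2, -2, -2, -2, -2, …
g: a_k = 0, -2, 0, 8/3, 0, -32/5, 0, 128/7, 0, -512/9, …
Sym-product of L_f,L_g gives L₀ (≤ ord 2).
L = 8·x + (2 - 8·x + 16·x^2)·Dx + (-1 + x - 4·x^2 + 4·x^3)·Dx^2  (order 2).
h: a_k = 0, 4, 4, -4/3, -4/3, 172/15, 172/15, -2636/105, -2636/105, 27932/315, …
ICs: h(0) = 0, h′(0) = 4.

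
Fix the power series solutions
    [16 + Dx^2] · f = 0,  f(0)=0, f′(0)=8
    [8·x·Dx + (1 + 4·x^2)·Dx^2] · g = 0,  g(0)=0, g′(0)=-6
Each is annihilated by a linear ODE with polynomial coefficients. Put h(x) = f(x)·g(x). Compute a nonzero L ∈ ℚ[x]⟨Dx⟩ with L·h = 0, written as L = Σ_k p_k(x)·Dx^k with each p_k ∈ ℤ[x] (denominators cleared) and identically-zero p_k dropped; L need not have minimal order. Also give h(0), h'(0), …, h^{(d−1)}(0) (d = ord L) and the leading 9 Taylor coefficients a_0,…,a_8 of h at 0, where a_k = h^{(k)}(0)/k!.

f: a_k = 0, 8, 0, -64/3, 0, 256/15, 0, -2048/315, 0, …
g: a_k = 0, -6, 0, 8, 0, -96/5, 0, 384/7, 0, …
f·g: L₀ = L_f ⊗_s L_g, ord ≤ 2·2.
L = (2560 + 29696·x^2 + 118784·x^4 + 262144·x^6 + 262144·x^8) + (1536·x + 14336·x^3 + 49152·x^5 + 65536·x^7)·Dx + (240 + 3008·x^2 + 13824·x^4 + 32768·x^6 + 32768·x^8)·Dx^2 + (96·x + 896·x^3 + 3072·x^5 + 4096·x^7)·Dx^3 + (5 + 72·x^2 + 400·x^4 + 1024·x^6 + 1024·x^8)·Dx^4  (order 4).
h: a_k = 0, 0, -48, 0, 192, 0, -1280/3, 0, 1024, …
ICs: h(0) = 0, h′(0) = 0, h′′(0) = -96, h′′′(0) = 0.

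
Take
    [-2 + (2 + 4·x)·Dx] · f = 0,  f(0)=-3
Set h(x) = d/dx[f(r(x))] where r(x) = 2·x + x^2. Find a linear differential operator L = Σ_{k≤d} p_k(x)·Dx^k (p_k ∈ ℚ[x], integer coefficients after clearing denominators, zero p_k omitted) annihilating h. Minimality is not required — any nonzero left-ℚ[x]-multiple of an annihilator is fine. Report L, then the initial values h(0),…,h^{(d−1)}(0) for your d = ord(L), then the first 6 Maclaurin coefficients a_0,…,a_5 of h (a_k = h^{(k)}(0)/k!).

f: a_k = -3, -3, 3/2, -3/2, 15/8, -21/8, …
h₀=f(r): pull back L_f along r ⇒ L₀.
Derive L from L₀ (diff closure).
L = -1 + (-1 - 5·x - 6·x^2 - 2·x^3)·Dx  (order 1).
h: a_k = -6, 6, -18, 54, -165, 513, …
ICs: h(0) = -6.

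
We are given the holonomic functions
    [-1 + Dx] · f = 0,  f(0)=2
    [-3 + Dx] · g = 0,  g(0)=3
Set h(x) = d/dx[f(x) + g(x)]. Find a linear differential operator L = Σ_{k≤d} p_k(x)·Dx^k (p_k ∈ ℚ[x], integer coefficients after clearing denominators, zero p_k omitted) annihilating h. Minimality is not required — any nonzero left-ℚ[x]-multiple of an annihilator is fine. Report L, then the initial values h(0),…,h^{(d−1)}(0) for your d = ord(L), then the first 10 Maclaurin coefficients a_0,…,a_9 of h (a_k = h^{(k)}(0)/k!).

f: a_k = 2, 2, 1, 1/3, 1/12, 1/60, 1/360, 1/2520, 1/20160, 1/181440, …
g: a_k = 3, 9, 27/2, 27/2, 81/8, 243/40, 243/80, 729/560, 2187/4480, 729/4480, …
h₀=f+g: left-lcm gives L₀, ord ≤ 2.
h=h₀': d/dx-closure on L₀ ⇒ L.
L = 3 - 4·Dx + Dx^2  (order 2).
h: a_k = 11, 29, 83/2, 245/6, 731/24, 2189/120, 6563/720, 3937/1008, 59051/40320, 25307/51840, …
ICs: h(0) = 11, h′(0) = 29.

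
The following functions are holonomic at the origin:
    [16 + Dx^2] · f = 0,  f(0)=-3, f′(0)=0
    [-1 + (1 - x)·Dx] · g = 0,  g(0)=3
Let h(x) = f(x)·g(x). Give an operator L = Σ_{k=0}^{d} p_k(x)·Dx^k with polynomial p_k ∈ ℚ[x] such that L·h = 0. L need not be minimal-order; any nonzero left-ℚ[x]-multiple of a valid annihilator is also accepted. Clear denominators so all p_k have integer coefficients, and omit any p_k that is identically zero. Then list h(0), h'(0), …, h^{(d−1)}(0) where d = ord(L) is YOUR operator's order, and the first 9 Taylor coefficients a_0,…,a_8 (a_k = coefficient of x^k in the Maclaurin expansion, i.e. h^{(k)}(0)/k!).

L = (-16 + 16·x) + 2·Dx + (-1 + x)·Dx^2  (order 2).
h: a_k = -9, -9, 63, 63, -33, -33, 91/5, 91/5, 25/7, …
ICs: h(0) = -9, h′(0) = -9.

f: a_k = -3, 0, 24, 0, -32, 0, 256/15, 0, -512/105, …
g: a_k = 3, 3, 3, 3, 3, 3, 3, 3, 3, …
h₀=f·g: eliminate ⇒ L₀, order ≤ 2·1.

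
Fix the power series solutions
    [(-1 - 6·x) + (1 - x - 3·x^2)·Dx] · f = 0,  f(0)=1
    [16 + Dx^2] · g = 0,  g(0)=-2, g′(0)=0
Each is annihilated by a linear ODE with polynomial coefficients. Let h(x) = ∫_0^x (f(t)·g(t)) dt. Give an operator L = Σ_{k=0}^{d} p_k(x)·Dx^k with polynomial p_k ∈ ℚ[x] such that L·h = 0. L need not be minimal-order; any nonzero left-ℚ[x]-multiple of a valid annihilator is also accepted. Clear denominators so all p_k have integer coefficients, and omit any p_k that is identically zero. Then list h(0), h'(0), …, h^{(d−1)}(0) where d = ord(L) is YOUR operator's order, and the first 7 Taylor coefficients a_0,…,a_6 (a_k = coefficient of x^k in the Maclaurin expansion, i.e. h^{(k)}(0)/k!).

f: a_k = 1, 1, 4, 7, 19, 40, 97, …
g: a_k = -2, 0, 16, 0, -64/3, 0, 512/45, …
L₀ := L_f ⊗_s L_g (sym. prod.), ord ≤ 2.
∫: right-multiply L₀ by Dx.
L = (-10 + 16·x + 48·x^2)·Dx + (2 + 12·x)·Dx^2 + (-1 + x + 3·x^2)·Dx^3  (order 3).
h: a_k = 0, -2, -1, 8/3, 1/2, 14/15, 16/9, …
ICs: h(0) = 0, h′(0) = -2, h′′(0) = -2.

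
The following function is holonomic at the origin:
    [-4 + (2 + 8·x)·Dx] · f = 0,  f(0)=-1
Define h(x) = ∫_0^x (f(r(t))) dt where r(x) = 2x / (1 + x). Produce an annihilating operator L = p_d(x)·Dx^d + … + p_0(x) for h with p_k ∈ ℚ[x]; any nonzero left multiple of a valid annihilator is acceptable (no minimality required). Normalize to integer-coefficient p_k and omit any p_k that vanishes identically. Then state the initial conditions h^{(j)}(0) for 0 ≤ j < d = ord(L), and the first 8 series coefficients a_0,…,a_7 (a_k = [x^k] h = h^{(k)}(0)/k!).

L = -4·Dx + (1 + 10·x + 9·x^2)·Dx^2  (order 2).
h: a_k = 0, -1, -2, 4, -13, 284/5, -294, 11820/7, …
ICs: h(0) = 0, h′(0) = -1.

f: a_k = -1, -2, 2, -4, 10, -28, 84, -264, …
f∘r: x↦r, Dx↦Dx/r' in L_f ⇒ L₀.
Integrate: L := L₀·Dx.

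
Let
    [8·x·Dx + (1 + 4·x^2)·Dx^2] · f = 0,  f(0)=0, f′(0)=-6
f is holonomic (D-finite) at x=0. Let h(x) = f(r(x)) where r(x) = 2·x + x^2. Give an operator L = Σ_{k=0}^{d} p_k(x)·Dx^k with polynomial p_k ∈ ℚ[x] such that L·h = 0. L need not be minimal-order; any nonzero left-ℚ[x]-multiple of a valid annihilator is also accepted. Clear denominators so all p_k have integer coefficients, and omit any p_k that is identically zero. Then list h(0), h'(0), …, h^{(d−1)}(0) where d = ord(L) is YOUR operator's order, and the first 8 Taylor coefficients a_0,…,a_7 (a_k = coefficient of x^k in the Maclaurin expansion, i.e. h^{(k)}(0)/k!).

L = (-1 + 32·x + 64·x^2 + 48·x^3 + 12·x^4)·Dx + (1 + x + 16·x^2 + 32·x^3 + 20·x^4 + 4·x^5)·Dx^2  (order 2).
h: a_k = 0, -12, -6, 64, 96, -2832/5, -1528, 38400/7, …
ICs: h(0) = 0, h′(0) = -12.

f: a_k = 0, -6, 0, 8, 0, -96/5, 0, 384/7, …
f∘r: x↦r, Dx↦Dx/r' in L_f ⇒ L₀.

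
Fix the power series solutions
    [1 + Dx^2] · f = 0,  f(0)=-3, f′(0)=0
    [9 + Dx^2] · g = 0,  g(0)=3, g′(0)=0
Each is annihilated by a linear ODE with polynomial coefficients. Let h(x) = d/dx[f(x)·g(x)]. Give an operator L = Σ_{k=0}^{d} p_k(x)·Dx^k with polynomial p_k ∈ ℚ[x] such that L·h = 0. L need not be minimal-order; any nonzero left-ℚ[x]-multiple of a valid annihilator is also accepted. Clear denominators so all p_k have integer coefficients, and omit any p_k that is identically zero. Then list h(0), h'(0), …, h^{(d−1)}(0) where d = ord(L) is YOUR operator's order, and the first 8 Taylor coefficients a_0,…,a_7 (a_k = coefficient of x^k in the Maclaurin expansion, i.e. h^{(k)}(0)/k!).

L = 64 + 20·Dx^2 + Dx^4  (order 4).
h: a_k = 0, 90, 0, -204, 0, 156, 0, -2056/35, …
ICs: h(0) = 0, h′(0) = 90, h′′(0) = 0, h′′′(0) = -1224.

f: a_k = -3, 0, 3/2, 0, -1/8, 0, 1/240, 0, …
g: a_k = 3, 0, -27/2, 0, 81/8, 0, -243/80, 0, …
Product ⇒ symmetric product L₀, ord ≤ 4.
Derive L from L₀ (diff closure).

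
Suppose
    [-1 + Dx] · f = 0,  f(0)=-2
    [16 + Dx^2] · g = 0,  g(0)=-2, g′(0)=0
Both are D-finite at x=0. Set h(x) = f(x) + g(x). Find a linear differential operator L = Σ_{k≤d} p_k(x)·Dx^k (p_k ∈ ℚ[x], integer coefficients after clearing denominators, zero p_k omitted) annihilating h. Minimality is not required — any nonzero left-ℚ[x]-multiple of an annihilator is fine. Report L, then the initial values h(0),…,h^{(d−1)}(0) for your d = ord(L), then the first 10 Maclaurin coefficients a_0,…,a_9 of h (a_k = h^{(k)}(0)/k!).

L = -16 + 16·Dx - Dx^2 + Dx^3  (order 3).
h: a_k = -4, -2, 15, -1/3, -257/12, -1/60, 91/8, -1/2520, -65537/20160, -1/181440, …
ICs: h(0) = -4, h′(0) = -2, h′′(0) = 30.

f: a_k = -2, -2, -1, -1/3, -1/12, -1/60, -1/360, -1/2520, -1/20160, -1/181440, …
g: a_k = -2, 0, 16, 0, -64/3, 0, 512/45, 0, -1024/315, 0, …
h₀=f+g: left-lcm gives L₀, ord ≤ 3.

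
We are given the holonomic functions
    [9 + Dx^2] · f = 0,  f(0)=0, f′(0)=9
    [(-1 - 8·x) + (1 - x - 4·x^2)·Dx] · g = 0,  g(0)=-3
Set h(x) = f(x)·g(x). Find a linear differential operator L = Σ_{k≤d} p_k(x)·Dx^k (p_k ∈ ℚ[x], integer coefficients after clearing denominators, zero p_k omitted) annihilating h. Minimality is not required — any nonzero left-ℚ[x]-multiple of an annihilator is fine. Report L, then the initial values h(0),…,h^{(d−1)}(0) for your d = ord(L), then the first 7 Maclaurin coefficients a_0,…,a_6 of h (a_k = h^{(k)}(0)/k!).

L = (-1 + 9·x + 36·x^2) + (2 + 16·x)·Dx + (-1 + x + 4·x^2)·Dx^2  (order 2).
h: a_k = 0, -27, -27, -189/2, -405/2, -23949/40, -56349/40, …
ICs: h(0) = 0, h′(0) = -27.

f: a_k = 0, 9, 0, -27/2, 0, 243/40, 0, …
g: a_k = -3, -3, -15, -27, -87, -195, -543, …
h₀=f·g: eliminate ⇒ L₀, order ≤ 2·1.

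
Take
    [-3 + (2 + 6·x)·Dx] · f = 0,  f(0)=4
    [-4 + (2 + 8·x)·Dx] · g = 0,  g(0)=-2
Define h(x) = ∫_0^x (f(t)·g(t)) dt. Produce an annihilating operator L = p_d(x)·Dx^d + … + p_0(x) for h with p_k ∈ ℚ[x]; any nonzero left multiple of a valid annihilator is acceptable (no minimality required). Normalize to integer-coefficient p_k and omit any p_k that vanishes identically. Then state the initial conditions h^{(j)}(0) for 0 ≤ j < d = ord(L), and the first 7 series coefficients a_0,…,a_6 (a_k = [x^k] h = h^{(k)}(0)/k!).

f: a_k = 4, 6, -9/2, 27/4, -405/32, 1701/64, -15309/256, …
g: a_k = -2, -4, 4, -8, 20, -56, 168, …
h₀=f·g: eliminate ⇒ L₀, order ≤ 1·1.
∫: right-multiply L₀ by Dx.
L = (-7 - 24·x)·Dx + (2 + 14·x + 24·x^2)·Dx^2  (order 2).
h: a_k = 0, -8, -14, 1/3, -7/8, 197/80, -1393/192, …
ICs: h(0) = 0, h′(0) = -8.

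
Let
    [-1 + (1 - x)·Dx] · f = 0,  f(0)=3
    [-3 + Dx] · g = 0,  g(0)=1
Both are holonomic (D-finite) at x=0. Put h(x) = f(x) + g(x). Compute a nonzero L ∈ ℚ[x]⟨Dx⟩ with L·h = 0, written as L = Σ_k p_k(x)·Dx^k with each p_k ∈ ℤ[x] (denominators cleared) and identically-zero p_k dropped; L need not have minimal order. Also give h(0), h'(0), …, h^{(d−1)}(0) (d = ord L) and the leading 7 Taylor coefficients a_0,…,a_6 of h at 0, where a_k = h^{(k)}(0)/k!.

f: a_k = 3, 3, 3, 3, 3, 3, 3, …
g: a_k = 1, 3, 9/2, 9/2, 27/8, 81/40, 81/80, …
L₀ := lclm(L_f,L_g); ord L₀ ≤ 1+1.
L = (3 - 9·x) + (-7 + 18·x - 9·x^2)·Dx + (2 - 5·x + 3·x^2)·Dx^2  (order 2).
h: a_k = 4, 6, 15/2, 15/2, 51/8, 201/40, 321/80, …
ICs: h(0) = 4, h′(0) = 6.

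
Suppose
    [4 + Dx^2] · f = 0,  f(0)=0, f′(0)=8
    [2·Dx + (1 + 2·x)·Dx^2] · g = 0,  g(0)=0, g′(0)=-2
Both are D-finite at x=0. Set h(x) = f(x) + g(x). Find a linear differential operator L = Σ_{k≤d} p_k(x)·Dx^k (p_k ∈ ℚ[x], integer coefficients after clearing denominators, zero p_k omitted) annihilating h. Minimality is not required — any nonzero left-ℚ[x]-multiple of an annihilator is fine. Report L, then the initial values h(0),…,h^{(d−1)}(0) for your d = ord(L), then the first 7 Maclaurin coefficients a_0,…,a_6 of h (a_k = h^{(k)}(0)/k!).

L = (56 + 32·x + 32·x^2)·Dx + (12 + 40·x + 48·x^2 + 32·x^3)·Dx^2 + (14 + 8·x + 8·x^2)·Dx^3 + (3 + 10·x + 12·x^2 + 8·x^3)·Dx^4  (order 4).
h: a_k = 0, 6, 2, -8, 4, -16/3, 32/3, …
ICs: h(0) = 0, h′(0) = 6, h′′(0) = 4, h′′′(0) = -48.

f: a_k = 0, 8, 0, -16/3, 0, 16/15, 0, …
g: a_k = 0, -2, 2, -8/3, 4, -32/5, 32/3, …
L₀ := lclm(L_f,L_g); ord L₀ ≤ 2+2.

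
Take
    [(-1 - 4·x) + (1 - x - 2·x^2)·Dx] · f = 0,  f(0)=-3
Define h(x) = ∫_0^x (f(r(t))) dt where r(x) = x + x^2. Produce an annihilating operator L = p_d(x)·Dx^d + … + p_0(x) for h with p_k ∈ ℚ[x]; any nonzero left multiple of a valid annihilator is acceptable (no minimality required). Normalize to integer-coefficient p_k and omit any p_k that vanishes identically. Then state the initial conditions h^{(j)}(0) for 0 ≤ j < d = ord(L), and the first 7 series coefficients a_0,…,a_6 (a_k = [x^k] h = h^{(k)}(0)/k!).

f: a_k = -3, -3, -9, -15, -33, -63, -129, …
Substitute x→r, Dx→(1/r')Dx; clear ⇒ L₀.
h=∫h₀ ⇒ L = L₀·Dx.
L = (1 + 6·x + 12·x^2 + 8·x^3)·Dx + (-1 + x + 3·x^2 + 4·x^3 + 2·x^4)·Dx^2  (order 2).
h: a_k = 0, -3, -3/2, -4, -33/4, -87/5, -40, …
ICs: h(0) = 0, h′(0) = -3.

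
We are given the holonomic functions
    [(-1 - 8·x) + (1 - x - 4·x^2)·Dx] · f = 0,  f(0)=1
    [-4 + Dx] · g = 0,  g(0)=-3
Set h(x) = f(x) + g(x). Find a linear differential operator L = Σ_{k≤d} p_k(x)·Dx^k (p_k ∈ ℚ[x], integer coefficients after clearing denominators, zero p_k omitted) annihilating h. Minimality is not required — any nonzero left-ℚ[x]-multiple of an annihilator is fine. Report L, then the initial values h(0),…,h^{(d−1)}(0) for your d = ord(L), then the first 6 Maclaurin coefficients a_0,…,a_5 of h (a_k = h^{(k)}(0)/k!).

f: a_k = 1, 1, 5, 9, 29, 65, …
g: a_k = -3, -12, -24, -32, -32, -128/5, …
f+g: L₀ = lclm(L_f,L_g), ord ≤ 1+1.
L = (-24 + 16·x - 576·x^2 - 512·x^3) + (-6 + 56·x + 208·x^2 - 128·x^3 - 256·x^4)·Dx + (3 - 15·x - 16·x^2 + 64·x^3 + 64·x^4)·Dx^2  (order 2).
h: a_k = -2, -11, -19, -23, -3, 197/5, …
ICs: h(0) = -2, h′(0) = -11.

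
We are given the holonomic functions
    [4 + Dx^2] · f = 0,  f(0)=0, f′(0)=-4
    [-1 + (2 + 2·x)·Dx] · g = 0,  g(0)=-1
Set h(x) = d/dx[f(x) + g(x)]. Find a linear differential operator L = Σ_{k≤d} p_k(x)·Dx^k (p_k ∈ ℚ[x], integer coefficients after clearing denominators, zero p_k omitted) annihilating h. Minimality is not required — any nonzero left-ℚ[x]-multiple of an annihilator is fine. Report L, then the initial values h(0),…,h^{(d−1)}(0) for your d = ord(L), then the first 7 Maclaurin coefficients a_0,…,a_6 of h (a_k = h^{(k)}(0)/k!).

L = (-124 - 128·x - 64·x^2) + (-152 - 408·x - 384·x^2 - 128·x^3)·Dx + (-31 - 32·x - 16·x^2)·Dx^2 + (-38 - 102·x - 96·x^2 - 32·x^3)·Dx^3  (order 3).
h: a_k = -9/2, 1/4, 125/16, 5/32, -2153/768, 63/512, 22373/92160, …
ICs: h(0) = -9/2, h′(0) = 1/4, h′′(0) = 125/8.

f: a_k = 0, -4, 0, 8/3, 0, -8/15, 0, …
g: a_k = -1, -1/2, 1/8, -1/16, 5/128, -7/256, 21/1024, …
h₀=f+g: left-lcm gives L₀, ord ≤ 3.
Differentiate: ansatz ord ≤ ord L₀ ⇒ L.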